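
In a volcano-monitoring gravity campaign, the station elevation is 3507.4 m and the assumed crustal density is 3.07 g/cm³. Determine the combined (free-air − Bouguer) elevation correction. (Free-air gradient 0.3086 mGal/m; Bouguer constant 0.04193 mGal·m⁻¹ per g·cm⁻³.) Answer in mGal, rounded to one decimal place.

Combined gradient = 0.3086 − 0.04193 × 3.07 = 0.1798749 mGal/m
Combined elevation correction = 0.1798749 × 3507.4 = 630.9 mGal

630.9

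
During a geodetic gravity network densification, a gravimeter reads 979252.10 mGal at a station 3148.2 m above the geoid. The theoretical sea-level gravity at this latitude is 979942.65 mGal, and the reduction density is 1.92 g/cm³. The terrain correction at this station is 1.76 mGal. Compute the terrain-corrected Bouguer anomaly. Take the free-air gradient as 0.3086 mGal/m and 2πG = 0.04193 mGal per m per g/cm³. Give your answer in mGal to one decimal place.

29.3

Free-air correction = 0.3086 × 3148.2 = 971.53 mGal
Free-air anomaly = 979252.10 − 979942.65 + (971.53) = 280.98 mGal
Bouguer slab correction = 0.04193 × 1.92 × 3148.2 = 253.45 mGal
Simple Bouguer anomaly = 280.98 − (253.45) = 27.53 mGal
Complete Bouguer anomaly = 27.53 + 1.76 = 29.29 mGal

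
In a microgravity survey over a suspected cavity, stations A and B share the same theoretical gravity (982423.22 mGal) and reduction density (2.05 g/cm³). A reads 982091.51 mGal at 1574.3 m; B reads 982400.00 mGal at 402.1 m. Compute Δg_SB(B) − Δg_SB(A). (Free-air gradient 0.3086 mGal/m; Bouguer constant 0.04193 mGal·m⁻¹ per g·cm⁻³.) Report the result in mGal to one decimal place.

47.5

Δg_SB(A) = 982091.51 − 982423.22 + 0.3086×1574.3 − 0.04193×2.05×1574.3 = 18.80 mGal
Δg_SB(B) = 982400.00 − 982423.22 + 0.3086×402.1 − 0.04193×2.05×402.1 = 66.30 mGal
Difference = 66.30 − (18.80) = 47.50 mGal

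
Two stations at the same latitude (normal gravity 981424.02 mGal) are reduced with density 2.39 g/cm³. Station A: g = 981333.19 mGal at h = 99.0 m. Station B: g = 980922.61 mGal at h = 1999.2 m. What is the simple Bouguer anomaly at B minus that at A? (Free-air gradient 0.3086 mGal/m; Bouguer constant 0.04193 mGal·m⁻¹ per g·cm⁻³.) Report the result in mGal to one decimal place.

-14.6

Δg_SB(A) = 981333.19 − 981424.02 + 0.3086×99.0 − 0.04193×2.39×99.0 = -70.20 mGal
Δg_SB(B) = 980922.61 − 981424.02 + 0.3086×1999.2 − 0.04193×2.39×1999.2 = -84.80 mGal
Difference = -84.80 − (-70.20) = -14.60 mGal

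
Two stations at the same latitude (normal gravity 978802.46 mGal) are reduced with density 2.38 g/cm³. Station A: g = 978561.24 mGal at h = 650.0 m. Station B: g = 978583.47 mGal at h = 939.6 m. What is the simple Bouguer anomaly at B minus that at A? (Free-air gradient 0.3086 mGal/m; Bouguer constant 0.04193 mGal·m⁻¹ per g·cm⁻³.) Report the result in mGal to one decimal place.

Δg_SB(A) = 978561.24 − 978802.46 + 0.3086×650.0 − 0.04193×2.38×650.0 = -105.50 mGal
Δg_SB(B) = 978583.47 − 978802.46 + 0.3086×939.6 − 0.04193×2.38×939.6 = -22.80 mGal
Difference = -22.80 − (-105.50) = 82.70 mGal

82.7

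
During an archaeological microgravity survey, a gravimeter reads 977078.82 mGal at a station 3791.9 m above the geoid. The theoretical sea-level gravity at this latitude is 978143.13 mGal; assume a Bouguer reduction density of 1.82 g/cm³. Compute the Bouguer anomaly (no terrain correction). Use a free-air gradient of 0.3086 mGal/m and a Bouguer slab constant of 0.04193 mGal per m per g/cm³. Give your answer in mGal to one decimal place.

Free-air correction = 0.3086 × 3791.9 = 1170.18 mGal
Free-air anomaly = 977078.82 − 978143.13 + (1170.18) = 105.87 mGal
Bouguer slab correction = 0.04193 × 1.82 × 3791.9 = 289.37 mGal
Simple Bouguer anomaly = 105.87 − (289.37) = -183.50 mGal

-183.5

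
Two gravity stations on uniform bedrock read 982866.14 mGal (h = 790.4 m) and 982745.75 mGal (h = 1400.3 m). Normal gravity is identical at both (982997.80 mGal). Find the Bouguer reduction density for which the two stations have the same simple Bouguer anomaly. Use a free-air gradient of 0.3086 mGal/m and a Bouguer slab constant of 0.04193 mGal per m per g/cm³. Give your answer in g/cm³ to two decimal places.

2.65

Δg_obs = 982745.75 − 982866.14 = -120.39 mGal over Δh = 1400.3 − 790.4 = 609.9 m
Equal Bouguer anomalies ⇒ Δg_obs + (0.3086 − 0.04193ρ)·Δh = 0
0.3086 − 0.04193ρ = −Δg_obs/Δh = 0.19739
ρ = (0.3086 − 0.19739) / 0.04193 = 2.65 g/cm³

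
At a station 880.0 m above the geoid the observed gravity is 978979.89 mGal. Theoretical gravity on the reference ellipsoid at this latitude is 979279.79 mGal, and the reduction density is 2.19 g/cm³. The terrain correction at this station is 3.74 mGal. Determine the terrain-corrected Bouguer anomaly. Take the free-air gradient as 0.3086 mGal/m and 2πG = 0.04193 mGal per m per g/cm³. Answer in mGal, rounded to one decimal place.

Free-air correction = 0.3086 × 880.0 = 271.57 mGal
Free-air anomaly = 978979.89 − 979279.79 + (271.57) = -28.33 mGal
Bouguer slab correction = 0.04193 × 2.19 × 880.0 = 80.81 mGal
Simple Bouguer anomaly = -28.33 − (80.81) = -109.14 mGal
Complete Bouguer anomaly = -109.14 + 3.74 = -105.40 mGal

-105.4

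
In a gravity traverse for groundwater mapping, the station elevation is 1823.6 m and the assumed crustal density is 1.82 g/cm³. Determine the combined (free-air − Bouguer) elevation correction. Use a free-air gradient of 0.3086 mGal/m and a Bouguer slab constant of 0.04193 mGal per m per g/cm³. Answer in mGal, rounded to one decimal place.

423.6

Combined gradient = 0.3086 − 0.04193 × 1.82 = 0.2322874 mGal/m
Combined elevation correction = 0.2322874 × 1823.6 = 423.6 mGal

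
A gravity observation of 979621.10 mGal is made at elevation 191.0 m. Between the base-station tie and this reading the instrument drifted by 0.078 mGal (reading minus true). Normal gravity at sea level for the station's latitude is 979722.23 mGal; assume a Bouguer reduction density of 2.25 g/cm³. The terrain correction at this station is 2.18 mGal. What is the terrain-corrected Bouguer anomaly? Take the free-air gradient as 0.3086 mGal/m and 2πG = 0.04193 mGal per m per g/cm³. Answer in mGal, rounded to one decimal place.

Drift-corrected reading = 979621.10 − (0.078) = 979621.022 mGal
Free-air correction = 0.3086 × 191.0 = 58.94 mGal
Free-air anomaly = 979621.022 − 979722.23 + (58.94) = -42.268 mGal
Bouguer slab correction = 0.04193 × 2.25 × 191.0 = 18.02 mGal
Simple Bouguer anomaly = -42.268 − (18.02) = -60.288 mGal
Complete Bouguer anomaly = -60.288 + 2.18 = -58.108 mGal

-58.1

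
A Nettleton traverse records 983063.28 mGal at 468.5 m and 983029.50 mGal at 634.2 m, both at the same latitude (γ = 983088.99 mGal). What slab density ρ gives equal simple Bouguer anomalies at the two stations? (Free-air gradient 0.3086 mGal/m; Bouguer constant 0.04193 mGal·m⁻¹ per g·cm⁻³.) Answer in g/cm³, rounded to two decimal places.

2.50

Δg_obs = 983029.50 − 983063.28 = -33.78 mGal over Δh = 634.2 − 468.5 = 165.7 m
Equal Bouguer anomalies ⇒ Δg_obs + (0.3086 − 0.04193ρ)·Δh = 0
0.3086 − 0.04193ρ = −Δg_obs/Δh = 0.20386
ρ = (0.3086 − 0.20386) / 0.04193 = 2.50 g/cm³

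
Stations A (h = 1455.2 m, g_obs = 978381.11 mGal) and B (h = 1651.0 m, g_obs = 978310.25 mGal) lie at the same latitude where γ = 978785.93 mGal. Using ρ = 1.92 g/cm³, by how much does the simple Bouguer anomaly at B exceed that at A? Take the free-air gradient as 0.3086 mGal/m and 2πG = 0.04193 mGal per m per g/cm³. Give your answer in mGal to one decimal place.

-26.2

Δg_SB(A) = 978381.11 − 978785.93 + 0.3086×1455.2 − 0.04193×1.92×1455.2 = -72.90 mGal
Δg_SB(B) = 978310.25 − 978785.93 + 0.3086×1651.0 − 0.04193×1.92×1651.0 = -99.10 mGal
Difference = -99.10 − (-72.90) = -26.20 mGal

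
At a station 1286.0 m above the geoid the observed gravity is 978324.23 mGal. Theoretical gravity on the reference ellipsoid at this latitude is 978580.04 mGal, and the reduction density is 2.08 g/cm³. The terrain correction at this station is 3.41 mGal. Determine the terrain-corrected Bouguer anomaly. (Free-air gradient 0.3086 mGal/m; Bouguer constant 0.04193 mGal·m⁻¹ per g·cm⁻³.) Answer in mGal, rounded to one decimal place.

Free-air correction = 0.3086 × 1286.0 = 396.86 mGal
Free-air anomaly = 978324.23 − 978580.04 + (396.86) = 141.05 mGal
Bouguer slab correction = 0.04193 × 2.08 × 1286.0 = 112.16 mGal
Simple Bouguer anomaly = 141.05 − (112.16) = 28.89 mGal
Complete Bouguer anomaly = 28.89 + 3.41 = 32.30 mGal

32.3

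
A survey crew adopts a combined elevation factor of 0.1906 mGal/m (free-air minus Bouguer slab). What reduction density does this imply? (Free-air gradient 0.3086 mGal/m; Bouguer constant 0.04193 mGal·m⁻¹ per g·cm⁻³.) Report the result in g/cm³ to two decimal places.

0.1906 = 0.3086 − 0.04193 × ρ
ρ = (0.3086 − 0.1906) / 0.04193 = 2.81 g/cm³

2.81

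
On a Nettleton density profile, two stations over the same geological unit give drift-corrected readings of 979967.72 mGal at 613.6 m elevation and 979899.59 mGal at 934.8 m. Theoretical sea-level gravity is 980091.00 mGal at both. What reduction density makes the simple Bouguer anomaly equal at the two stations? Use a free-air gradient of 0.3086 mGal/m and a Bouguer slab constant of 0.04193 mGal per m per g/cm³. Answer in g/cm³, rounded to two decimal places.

Δg_obs = 979899.59 − 979967.72 = -68.13 mGal over Δh = 934.8 − 613.6 = 321.2 m
Equal Bouguer anomalies ⇒ Δg_obs + (0.3086 − 0.04193ρ)·Δh = 0
0.3086 − 0.04193ρ = −Δg_obs/Δh = 0.21211
ρ = (0.3086 − 0.21211) / 0.04193 = 2.30 g/cm³

2.30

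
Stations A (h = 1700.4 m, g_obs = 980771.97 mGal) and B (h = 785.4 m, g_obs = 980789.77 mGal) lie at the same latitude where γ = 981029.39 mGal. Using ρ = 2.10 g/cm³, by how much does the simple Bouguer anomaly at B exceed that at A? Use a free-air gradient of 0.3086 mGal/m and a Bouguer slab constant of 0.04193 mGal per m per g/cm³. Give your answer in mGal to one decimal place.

-184.0

Δg_SB(A) = 980771.97 − 981029.39 + 0.3086×1700.4 − 0.04193×2.10×1700.4 = 117.60 mGal
Δg_SB(B) = 980789.77 − 981029.39 + 0.3086×785.4 − 0.04193×2.10×785.4 = -66.40 mGal
Difference = -66.40 − (117.60) = -184.00 mGal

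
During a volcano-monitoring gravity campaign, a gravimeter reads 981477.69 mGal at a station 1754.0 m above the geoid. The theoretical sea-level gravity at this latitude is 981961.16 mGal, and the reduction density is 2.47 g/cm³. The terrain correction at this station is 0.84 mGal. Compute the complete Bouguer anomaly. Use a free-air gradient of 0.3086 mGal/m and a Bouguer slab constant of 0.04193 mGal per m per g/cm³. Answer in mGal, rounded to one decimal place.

-123.0

Free-air correction = 0.3086 × 1754.0 = 541.28 mGal
Free-air anomaly = 981477.69 − 981961.16 + (541.28) = 57.81 mGal
Bouguer slab correction = 0.04193 × 2.47 × 1754.0 = 181.66 mGal
Simple Bouguer anomaly = 57.81 − (181.66) = -123.85 mGal
Complete Bouguer anomaly = -123.85 + 0.84 = -123.01 mGal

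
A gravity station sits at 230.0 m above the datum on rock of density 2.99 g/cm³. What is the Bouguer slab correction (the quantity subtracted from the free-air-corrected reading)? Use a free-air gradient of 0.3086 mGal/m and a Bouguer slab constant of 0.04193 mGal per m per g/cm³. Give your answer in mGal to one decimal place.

28.8

Bouguer slab correction = 0.04193 × 2.99 × 230.0 = 28.8 mGal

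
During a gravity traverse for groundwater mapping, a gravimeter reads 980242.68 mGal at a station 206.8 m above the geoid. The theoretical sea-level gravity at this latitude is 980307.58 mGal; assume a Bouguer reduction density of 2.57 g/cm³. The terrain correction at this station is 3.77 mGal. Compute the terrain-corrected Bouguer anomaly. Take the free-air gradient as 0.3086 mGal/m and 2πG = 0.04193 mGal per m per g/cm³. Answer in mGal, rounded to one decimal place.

Free-air correction = 0.3086 × 206.8 = 63.82 mGal
Free-air anomaly = 980242.68 − 980307.58 + (63.82) = -1.08 mGal
Bouguer slab correction = 0.04193 × 2.57 × 206.8 = 22.28 mGal
Simple Bouguer anomaly = -1.08 − (22.28) = -23.36 mGal
Complete Bouguer anomaly = -23.36 + 3.77 = -19.59 mGal

-19.6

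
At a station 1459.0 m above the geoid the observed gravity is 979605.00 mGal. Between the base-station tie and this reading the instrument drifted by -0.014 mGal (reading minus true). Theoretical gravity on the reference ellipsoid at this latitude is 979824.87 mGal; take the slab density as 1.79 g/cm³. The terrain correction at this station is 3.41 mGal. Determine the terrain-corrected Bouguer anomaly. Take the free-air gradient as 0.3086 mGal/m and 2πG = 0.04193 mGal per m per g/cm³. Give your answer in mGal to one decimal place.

124.3

Drift-corrected reading = 979605.00 − (-0.014) = 979605.014 mGal
Free-air correction = 0.3086 × 1459.0 = 450.25 mGal
Free-air anomaly = 979605.014 − 979824.87 + (450.25) = 230.394 mGal
Bouguer slab correction = 0.04193 × 1.79 × 1459.0 = 109.50 mGal
Simple Bouguer anomaly = 230.394 − (109.50) = 120.894 mGal
Complete Bouguer anomaly = 120.894 + 3.41 = 124.304 mGal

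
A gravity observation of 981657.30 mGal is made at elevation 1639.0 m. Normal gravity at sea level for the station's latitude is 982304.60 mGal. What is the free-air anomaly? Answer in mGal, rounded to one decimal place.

Free-air correction = 0.3086 × 1639.0 = 505.80 mGal
Free-air anomaly = 981657.30 − 982304.60 + (505.80) = -141.50 mGal

-141.5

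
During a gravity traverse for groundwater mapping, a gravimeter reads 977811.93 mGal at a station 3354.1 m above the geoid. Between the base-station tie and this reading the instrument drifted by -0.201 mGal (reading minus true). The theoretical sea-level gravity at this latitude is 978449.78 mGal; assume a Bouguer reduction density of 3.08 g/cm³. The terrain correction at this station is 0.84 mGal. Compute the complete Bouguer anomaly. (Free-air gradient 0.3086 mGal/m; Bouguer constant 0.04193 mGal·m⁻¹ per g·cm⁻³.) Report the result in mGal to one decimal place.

-34.9

Drift-corrected reading = 977811.93 − (-0.201) = 977812.131 mGal
Free-air correction = 0.3086 × 3354.1 = 1035.08 mGal
Free-air anomaly = 977812.131 − 978449.78 + (1035.08) = 397.431 mGal
Bouguer slab correction = 0.04193 × 3.08 × 3354.1 = 433.16 mGal
Simple Bouguer anomaly = 397.431 − (433.16) = -35.729 mGal
Complete Bouguer anomaly = -35.729 + 0.84 = -34.889 mGal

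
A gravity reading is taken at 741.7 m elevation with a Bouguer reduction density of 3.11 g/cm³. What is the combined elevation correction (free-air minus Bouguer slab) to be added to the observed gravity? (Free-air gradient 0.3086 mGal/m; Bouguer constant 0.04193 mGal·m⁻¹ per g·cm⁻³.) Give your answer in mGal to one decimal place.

Combined gradient = 0.3086 − 0.04193 × 3.11 = 0.1781977 mGal/m
Combined elevation correction = 0.1781977 × 741.7 = 132.2 mGal

132.2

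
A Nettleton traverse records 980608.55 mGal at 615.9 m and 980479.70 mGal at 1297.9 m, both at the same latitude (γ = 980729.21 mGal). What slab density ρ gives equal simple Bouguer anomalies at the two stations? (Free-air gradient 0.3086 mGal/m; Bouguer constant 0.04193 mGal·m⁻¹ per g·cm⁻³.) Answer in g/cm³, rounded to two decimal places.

Δg_obs = 980479.70 − 980608.55 = -128.85 mGal over Δh = 1297.9 − 615.9 = 682.0 m
Equal Bouguer anomalies ⇒ Δg_obs + (0.3086 − 0.04193ρ)·Δh = 0
0.3086 − 0.04193ρ = −Δg_obs/Δh = 0.18893
ρ = (0.3086 − 0.18893) / 0.04193 = 2.85 g/cm³

2.85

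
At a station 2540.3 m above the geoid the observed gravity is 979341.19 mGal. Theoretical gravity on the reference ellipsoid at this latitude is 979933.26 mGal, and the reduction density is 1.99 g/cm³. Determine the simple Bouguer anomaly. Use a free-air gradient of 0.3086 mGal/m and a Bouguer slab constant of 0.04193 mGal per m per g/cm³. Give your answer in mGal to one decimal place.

Free-air correction = 0.3086 × 2540.3 = 783.94 mGal
Free-air anomaly = 979341.19 − 979933.26 + (783.94) = 191.87 mGal
Bouguer slab correction = 0.04193 × 1.99 × 2540.3 = 211.96 mGal
Simple Bouguer anomaly = 191.87 − (211.96) = -20.09 mGal

-20.1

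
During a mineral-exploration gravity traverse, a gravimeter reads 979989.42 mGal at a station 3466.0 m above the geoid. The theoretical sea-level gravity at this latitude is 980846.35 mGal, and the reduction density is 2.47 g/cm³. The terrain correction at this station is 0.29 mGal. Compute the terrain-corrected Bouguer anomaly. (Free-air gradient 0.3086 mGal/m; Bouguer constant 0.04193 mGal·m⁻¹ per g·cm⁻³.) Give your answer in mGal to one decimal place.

Free-air correction = 0.3086 × 3466.0 = 1069.61 mGal
Free-air anomaly = 979989.42 − 980846.35 + (1069.61) = 212.68 mGal
Bouguer slab correction = 0.04193 × 2.47 × 3466.0 = 358.96 mGal
Simple Bouguer anomaly = 212.68 − (358.96) = -146.28 mGal
Complete Bouguer anomaly = -146.28 + 0.29 = -145.99 mGal

-146.0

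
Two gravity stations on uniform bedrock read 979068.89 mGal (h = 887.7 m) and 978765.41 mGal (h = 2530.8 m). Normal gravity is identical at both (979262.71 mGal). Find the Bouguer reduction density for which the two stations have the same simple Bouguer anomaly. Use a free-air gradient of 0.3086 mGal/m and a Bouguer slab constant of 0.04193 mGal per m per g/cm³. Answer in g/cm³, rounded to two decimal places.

Δg_obs = 978765.41 − 979068.89 = -303.48 mGal over Δh = 2530.8 − 887.7 = 1643.1 m
Equal Bouguer anomalies ⇒ Δg_obs + (0.3086 − 0.04193ρ)·Δh = 0
0.3086 − 0.04193ρ = −Δg_obs/Δh = 0.18470
ρ = (0.3086 − 0.18470) / 0.04193 = 2.95 g/cm³

2.95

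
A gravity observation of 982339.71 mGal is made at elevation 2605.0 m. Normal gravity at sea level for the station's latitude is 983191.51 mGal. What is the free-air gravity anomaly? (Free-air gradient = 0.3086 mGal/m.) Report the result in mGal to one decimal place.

Free-air correction = 0.3086 × 2605.0 = 803.90 mGal
Free-air anomaly = 982339.71 − 983191.51 + (803.90) = -47.90 mGal

-47.9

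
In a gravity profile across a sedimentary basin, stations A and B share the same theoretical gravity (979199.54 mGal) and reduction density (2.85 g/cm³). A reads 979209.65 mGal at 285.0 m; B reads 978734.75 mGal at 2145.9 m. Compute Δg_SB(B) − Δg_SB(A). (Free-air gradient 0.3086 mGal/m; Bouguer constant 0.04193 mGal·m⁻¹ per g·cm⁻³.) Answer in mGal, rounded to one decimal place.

-123.0

Δg_SB(A) = 979209.65 − 979199.54 + 0.3086×285.0 − 0.04193×2.85×285.0 = 64.00 mGal
Δg_SB(B) = 978734.75 − 979199.54 + 0.3086×2145.9 − 0.04193×2.85×2145.9 = -59.00 mGal
Difference = -59.00 − (64.00) = -123.00 mGal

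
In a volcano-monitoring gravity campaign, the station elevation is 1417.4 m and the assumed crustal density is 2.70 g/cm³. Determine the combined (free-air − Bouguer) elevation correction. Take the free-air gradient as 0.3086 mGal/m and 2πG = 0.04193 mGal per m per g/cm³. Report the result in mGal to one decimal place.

Combined gradient = 0.3086 − 0.04193 × 2.70 = 0.1953890 mGal/m
Combined elevation correction = 0.1953890 × 1417.4 = 276.9 mGal

276.9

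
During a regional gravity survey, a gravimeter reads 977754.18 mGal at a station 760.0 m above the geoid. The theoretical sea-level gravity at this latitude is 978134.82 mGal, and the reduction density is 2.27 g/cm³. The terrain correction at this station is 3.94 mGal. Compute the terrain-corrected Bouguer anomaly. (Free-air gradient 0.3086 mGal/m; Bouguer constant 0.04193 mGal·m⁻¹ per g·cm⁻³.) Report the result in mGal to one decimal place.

-214.5

Free-air correction = 0.3086 × 760.0 = 234.54 mGal
Free-air anomaly = 977754.18 − 978134.82 + (234.54) = -146.10 mGal
Bouguer slab correction = 0.04193 × 2.27 × 760.0 = 72.34 mGal
Simple Bouguer anomaly = -146.10 − (72.34) = -218.44 mGal
Complete Bouguer anomaly = -218.44 + 3.94 = -214.50 mGal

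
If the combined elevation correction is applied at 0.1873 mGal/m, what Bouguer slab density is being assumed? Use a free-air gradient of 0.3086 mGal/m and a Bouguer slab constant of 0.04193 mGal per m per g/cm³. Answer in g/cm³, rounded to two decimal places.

2.89

0.1873 = 0.3086 − 0.04193 × ρ
ρ = (0.3086 − 0.1873) / 0.04193 = 2.89 g/cm³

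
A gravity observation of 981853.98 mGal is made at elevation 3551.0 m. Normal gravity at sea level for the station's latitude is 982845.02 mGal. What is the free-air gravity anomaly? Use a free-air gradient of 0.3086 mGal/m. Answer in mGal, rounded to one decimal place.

Free-air correction = 0.3086 × 3551.0 = 1095.84 mGal
Free-air anomaly = 981853.98 − 982845.02 + (1095.84) = 104.80 mGal

104.8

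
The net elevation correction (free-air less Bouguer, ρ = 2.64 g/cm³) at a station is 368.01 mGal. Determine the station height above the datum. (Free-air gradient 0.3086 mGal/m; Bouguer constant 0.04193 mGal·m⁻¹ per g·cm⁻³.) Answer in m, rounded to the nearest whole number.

1860

Combined gradient = 0.3086 − 0.04193 × 2.64 = 0.1979048 mGal/m
h = 368.01 / 0.1979048 = 1859.53 m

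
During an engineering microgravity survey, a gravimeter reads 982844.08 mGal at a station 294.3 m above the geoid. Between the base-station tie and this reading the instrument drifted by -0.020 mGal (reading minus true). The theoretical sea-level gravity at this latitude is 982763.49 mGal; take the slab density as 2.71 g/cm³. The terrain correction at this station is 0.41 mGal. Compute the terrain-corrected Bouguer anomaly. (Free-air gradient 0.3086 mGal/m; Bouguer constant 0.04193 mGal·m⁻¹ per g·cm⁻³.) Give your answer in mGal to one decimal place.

Drift-corrected reading = 982844.08 − (-0.020) = 982844.100 mGal
Free-air correction = 0.3086 × 294.3 = 90.82 mGal
Free-air anomaly = 982844.100 − 982763.49 + (90.82) = 171.430 mGal
Bouguer slab correction = 0.04193 × 2.71 × 294.3 = 33.44 mGal
Simple Bouguer anomaly = 171.430 − (33.44) = 137.990 mGal
Complete Bouguer anomaly = 137.990 + 0.41 = 138.400 mGal

138.4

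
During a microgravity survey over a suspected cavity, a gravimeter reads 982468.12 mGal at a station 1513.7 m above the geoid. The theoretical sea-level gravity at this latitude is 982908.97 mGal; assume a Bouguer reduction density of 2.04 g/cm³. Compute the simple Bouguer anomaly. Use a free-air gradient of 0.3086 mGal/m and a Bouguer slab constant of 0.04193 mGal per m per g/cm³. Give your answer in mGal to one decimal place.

-103.2

Free-air correction = 0.3086 × 1513.7 = 467.13 mGal
Free-air anomaly = 982468.12 − 982908.97 + (467.13) = 26.28 mGal
Bouguer slab correction = 0.04193 × 2.04 × 1513.7 = 129.48 mGal
Simple Bouguer anomaly = 26.28 − (129.48) = -103.20 mGal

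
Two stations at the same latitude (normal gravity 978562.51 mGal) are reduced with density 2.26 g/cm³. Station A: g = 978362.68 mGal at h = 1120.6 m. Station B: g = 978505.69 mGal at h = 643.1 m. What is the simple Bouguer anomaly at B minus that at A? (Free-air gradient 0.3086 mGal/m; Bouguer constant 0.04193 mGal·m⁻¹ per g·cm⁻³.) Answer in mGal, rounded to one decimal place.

40.9

Δg_SB(A) = 978362.68 − 978562.51 + 0.3086×1120.6 − 0.04193×2.26×1120.6 = 39.80 mGal
Δg_SB(B) = 978505.69 − 978562.51 + 0.3086×643.1 − 0.04193×2.26×643.1 = 80.70 mGal
Difference = 80.70 − (39.80) = 40.90 mGal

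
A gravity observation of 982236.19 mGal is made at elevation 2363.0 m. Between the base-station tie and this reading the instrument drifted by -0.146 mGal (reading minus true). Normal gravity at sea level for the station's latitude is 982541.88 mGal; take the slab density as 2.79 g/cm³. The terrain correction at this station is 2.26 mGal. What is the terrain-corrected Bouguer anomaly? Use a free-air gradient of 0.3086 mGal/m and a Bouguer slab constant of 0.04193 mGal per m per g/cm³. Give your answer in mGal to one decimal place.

Drift-corrected reading = 982236.19 − (-0.146) = 982236.336 mGal
Free-air correction = 0.3086 × 2363.0 = 729.22 mGal
Free-air anomaly = 982236.336 − 982541.88 + (729.22) = 423.676 mGal
Bouguer slab correction = 0.04193 × 2.79 × 2363.0 = 276.43 mGal
Simple Bouguer anomaly = 423.676 − (276.43) = 147.246 mGal
Complete Bouguer anomaly = 147.246 + 2.26 = 149.506 mGal

149.5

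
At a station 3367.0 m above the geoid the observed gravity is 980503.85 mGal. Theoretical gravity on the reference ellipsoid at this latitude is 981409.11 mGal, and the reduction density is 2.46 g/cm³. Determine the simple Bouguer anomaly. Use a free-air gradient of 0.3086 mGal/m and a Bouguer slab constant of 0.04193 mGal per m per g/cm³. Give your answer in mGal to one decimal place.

-213.5

Free-air correction = 0.3086 × 3367.0 = 1039.06 mGal
Free-air anomaly = 980503.85 − 981409.11 + (1039.06) = 133.80 mGal
Bouguer slab correction = 0.04193 × 2.46 × 3367.0 = 347.30 mGal
Simple Bouguer anomaly = 133.80 − (347.30) = -213.50 mGal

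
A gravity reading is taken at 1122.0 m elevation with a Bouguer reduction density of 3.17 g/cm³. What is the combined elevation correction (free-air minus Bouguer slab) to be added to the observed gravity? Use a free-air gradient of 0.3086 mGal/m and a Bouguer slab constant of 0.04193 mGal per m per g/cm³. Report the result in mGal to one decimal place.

197.1

Combined gradient = 0.3086 − 0.04193 × 3.17 = 0.1756819 mGal/m
Combined elevation correction = 0.1756819 × 1122.0 = 197.1 mGal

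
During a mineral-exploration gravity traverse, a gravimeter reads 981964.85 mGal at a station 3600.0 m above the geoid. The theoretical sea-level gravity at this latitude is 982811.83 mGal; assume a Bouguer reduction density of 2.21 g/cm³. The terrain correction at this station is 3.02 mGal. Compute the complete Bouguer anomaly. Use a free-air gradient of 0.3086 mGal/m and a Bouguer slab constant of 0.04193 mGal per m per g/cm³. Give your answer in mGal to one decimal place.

-66.6

Free-air correction = 0.3086 × 3600.0 = 1110.96 mGal
Free-air anomaly = 981964.85 − 982811.83 + (1110.96) = 263.98 mGal
Bouguer slab correction = 0.04193 × 2.21 × 3600.0 = 333.60 mGal
Simple Bouguer anomaly = 263.98 − (333.60) = -69.62 mGal
Complete Bouguer anomaly = -69.62 + 3.02 = -66.60 mGal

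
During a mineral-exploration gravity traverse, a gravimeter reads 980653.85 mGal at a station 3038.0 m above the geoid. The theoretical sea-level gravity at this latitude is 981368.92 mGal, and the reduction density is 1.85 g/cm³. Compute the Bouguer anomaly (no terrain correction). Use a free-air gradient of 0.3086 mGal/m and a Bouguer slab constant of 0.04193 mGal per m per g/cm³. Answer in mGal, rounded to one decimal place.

-13.2

Free-air correction = 0.3086 × 3038.0 = 937.53 mGal
Free-air anomaly = 980653.85 − 981368.92 + (937.53) = 222.46 mGal
Bouguer slab correction = 0.04193 × 1.85 × 3038.0 = 235.66 mGal
Simple Bouguer anomaly = 222.46 − (235.66) = -13.20 mGal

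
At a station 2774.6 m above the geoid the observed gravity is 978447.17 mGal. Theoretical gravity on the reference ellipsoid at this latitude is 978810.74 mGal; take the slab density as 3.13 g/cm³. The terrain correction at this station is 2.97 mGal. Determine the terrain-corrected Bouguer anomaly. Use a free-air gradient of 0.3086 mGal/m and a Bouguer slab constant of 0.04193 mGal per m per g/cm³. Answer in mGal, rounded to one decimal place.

Free-air correction = 0.3086 × 2774.6 = 856.24 mGal
Free-air anomaly = 978447.17 − 978810.74 + (856.24) = 492.67 mGal
Bouguer slab correction = 0.04193 × 3.13 × 2774.6 = 364.14 mGal
Simple Bouguer anomaly = 492.67 − (364.14) = 128.53 mGal
Complete Bouguer anomaly = 128.53 + 2.97 = 131.50 mGal

131.5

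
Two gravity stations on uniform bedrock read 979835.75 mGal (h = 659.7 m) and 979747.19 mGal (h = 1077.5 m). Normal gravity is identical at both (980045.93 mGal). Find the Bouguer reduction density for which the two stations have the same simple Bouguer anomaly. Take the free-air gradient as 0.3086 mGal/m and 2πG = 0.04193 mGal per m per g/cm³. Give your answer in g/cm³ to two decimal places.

Δg_obs = 979747.19 − 979835.75 = -88.56 mGal over Δh = 1077.5 − 659.7 = 417.8 m
Equal Bouguer anomalies ⇒ Δg_obs + (0.3086 − 0.04193ρ)·Δh = 0
0.3086 − 0.04193ρ = −Δg_obs/Δh = 0.21197
ρ = (0.3086 − 0.21197) / 0.04193 = 2.30 g/cm³

2.30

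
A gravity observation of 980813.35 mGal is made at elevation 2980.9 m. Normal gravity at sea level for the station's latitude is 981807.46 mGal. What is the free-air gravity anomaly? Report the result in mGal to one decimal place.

Free-air correction = 0.3086 × 2980.9 = 919.91 mGal
Free-air anomaly = 980813.35 − 981807.46 + (919.91) = -74.20 mGal

-74.2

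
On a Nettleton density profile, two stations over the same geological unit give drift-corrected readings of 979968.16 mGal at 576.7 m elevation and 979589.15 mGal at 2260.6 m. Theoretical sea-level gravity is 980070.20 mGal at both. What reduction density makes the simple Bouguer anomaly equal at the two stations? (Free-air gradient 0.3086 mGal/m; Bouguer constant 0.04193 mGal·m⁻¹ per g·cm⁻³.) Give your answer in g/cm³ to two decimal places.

1.99

Δg_obs = 979589.15 − 979968.16 = -379.01 mGal over Δh = 2260.6 − 576.7 = 1683.9 m
Equal Bouguer anomalies ⇒ Δg_obs + (0.3086 − 0.04193ρ)·Δh = 0
0.3086 − 0.04193ρ = −Δg_obs/Δh = 0.22508
ρ = (0.3086 − 0.22508) / 0.04193 = 1.99 g/cm³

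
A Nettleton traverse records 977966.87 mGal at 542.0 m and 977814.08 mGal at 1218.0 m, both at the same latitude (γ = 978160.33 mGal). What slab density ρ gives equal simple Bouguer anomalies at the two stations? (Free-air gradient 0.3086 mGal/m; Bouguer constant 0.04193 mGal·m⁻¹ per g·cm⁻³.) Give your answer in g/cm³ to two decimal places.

1.97

Δg_obs = 977814.08 − 977966.87 = -152.79 mGal over Δh = 1218.0 − 542.0 = 676.0 m
Equal Bouguer anomalies ⇒ Δg_obs + (0.3086 − 0.04193ρ)·Δh = 0
0.3086 − 0.04193ρ = −Δg_obs/Δh = 0.22602
ρ = (0.3086 − 0.22602) / 0.04193 = 1.97 g/cm³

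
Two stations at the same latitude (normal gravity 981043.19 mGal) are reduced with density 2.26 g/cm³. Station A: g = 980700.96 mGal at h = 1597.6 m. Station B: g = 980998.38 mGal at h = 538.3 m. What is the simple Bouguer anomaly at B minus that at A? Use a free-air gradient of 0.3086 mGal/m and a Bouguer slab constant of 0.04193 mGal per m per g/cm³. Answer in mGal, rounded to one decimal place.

70.9

Δg_SB(A) = 980700.96 − 981043.19 + 0.3086×1597.6 − 0.04193×2.26×1597.6 = -0.60 mGal
Δg_SB(B) = 980998.38 − 981043.19 + 0.3086×538.3 − 0.04193×2.26×538.3 = 70.30 mGal
Difference = 70.30 − (-0.60) = 70.90 mGal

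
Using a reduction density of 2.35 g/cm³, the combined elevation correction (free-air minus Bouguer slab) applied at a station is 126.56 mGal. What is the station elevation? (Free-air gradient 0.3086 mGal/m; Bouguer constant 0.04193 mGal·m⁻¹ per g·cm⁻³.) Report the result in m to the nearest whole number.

Combined gradient = 0.3086 − 0.04193 × 2.35 = 0.2100645 mGal/m
h = 126.56 / 0.2100645 = 602.48 m

602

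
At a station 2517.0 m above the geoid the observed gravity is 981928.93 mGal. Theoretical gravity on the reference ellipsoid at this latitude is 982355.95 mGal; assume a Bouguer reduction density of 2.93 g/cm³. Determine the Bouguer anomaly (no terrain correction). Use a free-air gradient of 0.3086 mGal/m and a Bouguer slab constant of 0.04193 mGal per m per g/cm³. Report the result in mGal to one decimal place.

Free-air correction = 0.3086 × 2517.0 = 776.75 mGal
Free-air anomaly = 981928.93 − 982355.95 + (776.75) = 349.73 mGal
Bouguer slab correction = 0.04193 × 2.93 × 2517.0 = 309.23 mGal
Simple Bouguer anomaly = 349.73 − (309.23) = 40.50 mGal

40.5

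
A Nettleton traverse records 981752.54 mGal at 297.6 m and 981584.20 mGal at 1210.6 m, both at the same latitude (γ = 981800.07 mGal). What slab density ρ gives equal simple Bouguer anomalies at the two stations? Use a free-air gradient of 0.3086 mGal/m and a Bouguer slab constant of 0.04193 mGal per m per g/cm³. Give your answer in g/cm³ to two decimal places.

2.96

Δg_obs = 981584.20 − 981752.54 = -168.34 mGal over Δh = 1210.6 − 297.6 = 913.0 m
Equal Bouguer anomalies ⇒ Δg_obs + (0.3086 − 0.04193ρ)·Δh = 0
0.3086 − 0.04193ρ = −Δg_obs/Δh = 0.18438
ρ = (0.3086 − 0.18438) / 0.04193 = 2.96 g/cm³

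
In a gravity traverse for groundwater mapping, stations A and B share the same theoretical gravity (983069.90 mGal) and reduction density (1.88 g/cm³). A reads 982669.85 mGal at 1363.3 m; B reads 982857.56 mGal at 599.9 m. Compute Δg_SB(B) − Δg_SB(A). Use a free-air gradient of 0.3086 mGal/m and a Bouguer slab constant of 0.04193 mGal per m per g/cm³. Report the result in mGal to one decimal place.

Δg_SB(A) = 982669.85 − 983069.90 + 0.3086×1363.3 − 0.04193×1.88×1363.3 = -86.80 mGal
Δg_SB(B) = 982857.56 − 983069.90 + 0.3086×599.9 − 0.04193×1.88×599.9 = -74.50 mGal
Difference = -74.50 − (-86.80) = 12.30 mGal

12.3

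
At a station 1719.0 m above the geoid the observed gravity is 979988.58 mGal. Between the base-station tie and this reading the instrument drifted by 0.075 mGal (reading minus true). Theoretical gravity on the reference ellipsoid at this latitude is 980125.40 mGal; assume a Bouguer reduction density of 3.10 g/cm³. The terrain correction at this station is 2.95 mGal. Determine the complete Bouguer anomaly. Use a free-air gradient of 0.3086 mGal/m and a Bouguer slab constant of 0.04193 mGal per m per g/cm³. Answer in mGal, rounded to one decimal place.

173.1

Drift-corrected reading = 979988.58 − (0.075) = 979988.505 mGal
Free-air correction = 0.3086 × 1719.0 = 530.48 mGal
Free-air anomaly = 979988.505 − 980125.40 + (530.48) = 393.585 mGal
Bouguer slab correction = 0.04193 × 3.10 × 1719.0 = 223.44 mGal
Simple Bouguer anomaly = 393.585 − (223.44) = 170.145 mGal
Complete Bouguer anomaly = 170.145 + 2.95 = 173.095 mGal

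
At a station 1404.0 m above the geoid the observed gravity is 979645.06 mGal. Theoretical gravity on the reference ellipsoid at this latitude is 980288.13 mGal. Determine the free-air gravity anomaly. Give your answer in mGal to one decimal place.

Free-air correction = 0.3086 × 1404.0 = 433.27 mGal
Free-air anomaly = 979645.06 − 980288.13 + (433.27) = -209.80 mGal

-209.8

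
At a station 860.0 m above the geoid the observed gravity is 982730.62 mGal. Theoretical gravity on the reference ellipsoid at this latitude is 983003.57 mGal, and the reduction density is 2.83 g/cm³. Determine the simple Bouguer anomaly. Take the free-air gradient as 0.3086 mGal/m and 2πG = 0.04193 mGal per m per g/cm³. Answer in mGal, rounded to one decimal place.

Free-air correction = 0.3086 × 860.0 = 265.40 mGal
Free-air anomaly = 982730.62 − 983003.57 + (265.40) = -7.55 mGal
Bouguer slab correction = 0.04193 × 2.83 × 860.0 = 102.05 mGal
Simple Bouguer anomaly = -7.55 − (102.05) = -109.60 mGal

-109.6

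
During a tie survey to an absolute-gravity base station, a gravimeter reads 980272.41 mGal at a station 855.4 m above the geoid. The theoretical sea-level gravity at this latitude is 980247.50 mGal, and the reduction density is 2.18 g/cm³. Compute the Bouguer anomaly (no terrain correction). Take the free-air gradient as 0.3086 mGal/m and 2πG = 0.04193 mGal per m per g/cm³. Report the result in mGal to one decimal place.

210.7

Free-air correction = 0.3086 × 855.4 = 263.98 mGal
Free-air anomaly = 980272.41 − 980247.50 + (263.98) = 288.89 mGal
Bouguer slab correction = 0.04193 × 2.18 × 855.4 = 78.19 mGal
Simple Bouguer anomaly = 288.89 − (78.19) = 210.70 mGal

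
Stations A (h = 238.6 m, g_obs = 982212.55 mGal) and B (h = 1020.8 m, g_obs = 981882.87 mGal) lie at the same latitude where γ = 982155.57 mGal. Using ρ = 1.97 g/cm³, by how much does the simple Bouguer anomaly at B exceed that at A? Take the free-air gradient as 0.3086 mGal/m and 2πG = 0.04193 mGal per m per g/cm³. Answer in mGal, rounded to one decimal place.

Δg_SB(A) = 982212.55 − 982155.57 + 0.3086×238.6 − 0.04193×1.97×238.6 = 110.90 mGal
Δg_SB(B) = 981882.87 − 982155.57 + 0.3086×1020.8 − 0.04193×1.97×1020.8 = -42.00 mGal
Difference = -42.00 − (110.90) = -152.90 mGal

-152.9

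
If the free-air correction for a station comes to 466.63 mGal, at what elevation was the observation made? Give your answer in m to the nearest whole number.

1512

h = 466.63 / 0.3086 = 1512.09 m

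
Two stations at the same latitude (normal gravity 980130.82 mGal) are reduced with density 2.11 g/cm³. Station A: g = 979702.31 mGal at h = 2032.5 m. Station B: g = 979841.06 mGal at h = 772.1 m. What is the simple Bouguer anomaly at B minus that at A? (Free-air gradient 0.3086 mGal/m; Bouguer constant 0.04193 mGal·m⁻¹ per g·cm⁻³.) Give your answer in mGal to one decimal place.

Δg_SB(A) = 979702.31 − 980130.82 + 0.3086×2032.5 − 0.04193×2.11×2032.5 = 18.90 mGal
Δg_SB(B) = 979841.06 − 980130.82 + 0.3086×772.1 − 0.04193×2.11×772.1 = -119.80 mGal
Difference = -119.80 − (18.90) = -138.70 mGal

-138.7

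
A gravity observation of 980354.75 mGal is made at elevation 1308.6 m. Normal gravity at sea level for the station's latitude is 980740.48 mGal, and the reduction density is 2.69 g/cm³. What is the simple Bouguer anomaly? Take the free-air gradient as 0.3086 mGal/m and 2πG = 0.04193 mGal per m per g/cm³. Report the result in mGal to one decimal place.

-129.5

Free-air correction = 0.3086 × 1308.6 = 403.83 mGal
Free-air anomaly = 980354.75 − 980740.48 + (403.83) = 18.10 mGal
Bouguer slab correction = 0.04193 × 2.69 × 1308.6 = 147.60 mGal
Simple Bouguer anomaly = 18.10 − (147.60) = -129.50 mGal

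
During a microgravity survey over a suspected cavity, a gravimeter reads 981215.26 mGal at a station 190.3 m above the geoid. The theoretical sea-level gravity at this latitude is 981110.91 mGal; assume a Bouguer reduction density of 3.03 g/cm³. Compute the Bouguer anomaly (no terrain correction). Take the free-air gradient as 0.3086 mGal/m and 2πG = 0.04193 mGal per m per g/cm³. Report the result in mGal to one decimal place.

138.9

Free-air correction = 0.3086 × 190.3 = 58.73 mGal
Free-air anomaly = 981215.26 − 981110.91 + (58.73) = 163.08 mGal
Bouguer slab correction = 0.04193 × 3.03 × 190.3 = 24.18 mGal
Simple Bouguer anomaly = 163.08 − (24.18) = 138.90 mGal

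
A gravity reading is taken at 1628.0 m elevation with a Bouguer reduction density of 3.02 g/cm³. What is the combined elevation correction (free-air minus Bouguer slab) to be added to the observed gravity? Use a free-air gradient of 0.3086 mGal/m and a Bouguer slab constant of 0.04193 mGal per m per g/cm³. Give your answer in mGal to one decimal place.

Combined gradient = 0.3086 − 0.04193 × 3.02 = 0.1819714 mGal/m
Combined elevation correction = 0.1819714 × 1628.0 = 296.2 mGal

296.2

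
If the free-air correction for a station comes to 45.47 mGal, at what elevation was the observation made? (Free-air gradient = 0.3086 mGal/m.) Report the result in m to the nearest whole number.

147

h = 45.47 / 0.3086 = 147.34 m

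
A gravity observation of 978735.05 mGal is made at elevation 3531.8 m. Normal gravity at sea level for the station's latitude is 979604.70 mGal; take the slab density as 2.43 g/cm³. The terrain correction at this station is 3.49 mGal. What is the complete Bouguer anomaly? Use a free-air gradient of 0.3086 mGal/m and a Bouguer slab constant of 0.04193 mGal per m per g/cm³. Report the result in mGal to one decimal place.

Free-air correction = 0.3086 × 3531.8 = 1089.91 mGal
Free-air anomaly = 978735.05 − 979604.70 + (1089.91) = 220.26 mGal
Bouguer slab correction = 0.04193 × 2.43 × 3531.8 = 359.85 mGal
Simple Bouguer anomaly = 220.26 − (359.85) = -139.59 mGal
Complete Bouguer anomaly = -139.59 + 3.49 = -136.10 mGal

-136.1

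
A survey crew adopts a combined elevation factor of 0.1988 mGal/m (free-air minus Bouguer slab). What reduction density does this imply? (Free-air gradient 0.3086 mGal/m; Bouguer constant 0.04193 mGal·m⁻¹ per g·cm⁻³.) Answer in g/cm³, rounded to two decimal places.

2.62

0.1988 = 0.3086 − 0.04193 × ρ
ρ = (0.3086 − 0.1988) / 0.04193 = 2.62 g/cm³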